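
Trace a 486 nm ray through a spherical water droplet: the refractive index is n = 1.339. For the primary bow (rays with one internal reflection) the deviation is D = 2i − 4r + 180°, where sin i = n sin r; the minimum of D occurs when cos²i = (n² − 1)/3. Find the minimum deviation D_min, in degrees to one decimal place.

138.8°

cos²i = (1.79292 − 1)/3 = 0.26431; i = arccos(0.51411) = 59.062°.
sin r = sin 59.062°/1.339 = 0.64057; r = 39.834°.
D_min = 2·59.062° − 4·39.834° + 180° = 138.786°.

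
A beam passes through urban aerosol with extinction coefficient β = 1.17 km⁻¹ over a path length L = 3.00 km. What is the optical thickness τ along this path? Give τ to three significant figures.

3.51

τ = β·L = 1.17 × 3.00 = 3.5100.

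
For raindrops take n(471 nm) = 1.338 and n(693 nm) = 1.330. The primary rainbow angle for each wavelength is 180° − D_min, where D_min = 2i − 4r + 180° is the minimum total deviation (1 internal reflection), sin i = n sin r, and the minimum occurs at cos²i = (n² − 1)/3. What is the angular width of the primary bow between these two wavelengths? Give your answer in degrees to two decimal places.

1.16°

At 471 nm (n = 1.338): cos²i = 0.26341 → i = 59.120°, r = 39.899°, D_min = 138.643°, rainbow angle = 41.357°.
At 693 nm (n = 1.330): cos²i = 0.25630 → i = 59.585°, r = 40.422°, D_min = 137.484°, rainbow angle = 42.516°.
Angular width = |41.357° − 42.516°| = 1.160°.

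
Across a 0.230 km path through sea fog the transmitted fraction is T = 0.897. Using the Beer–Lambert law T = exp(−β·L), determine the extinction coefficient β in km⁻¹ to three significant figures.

0.473 km⁻¹

Beer–Lambert: T = exp(−βL) ⇒ β = −ln(T)/L = −ln(0.897)/0.230 = 0.1087/0.230 = 0.4726 km⁻¹.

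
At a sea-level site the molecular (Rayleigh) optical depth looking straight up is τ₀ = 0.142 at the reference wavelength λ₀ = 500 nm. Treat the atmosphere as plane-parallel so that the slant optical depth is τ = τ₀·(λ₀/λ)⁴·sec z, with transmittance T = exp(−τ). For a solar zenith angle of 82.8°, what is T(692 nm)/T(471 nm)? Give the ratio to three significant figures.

3.10

Airmass: sec 82.8° = 7.9787.
τ(692 nm) = 0.142 × (500/692)⁴ × 7.9787 = 0.142 × 0.2726 × 7.9787 = 0.3088.
τ(471 nm) = 0.142 × (500/471)⁴ × 7.9787 = 0.142 × 1.2700 × 7.9787 = 1.4389.
T(692)/T(471) = exp(τ_B − τ_A) = exp(1.1301) = 3.0958.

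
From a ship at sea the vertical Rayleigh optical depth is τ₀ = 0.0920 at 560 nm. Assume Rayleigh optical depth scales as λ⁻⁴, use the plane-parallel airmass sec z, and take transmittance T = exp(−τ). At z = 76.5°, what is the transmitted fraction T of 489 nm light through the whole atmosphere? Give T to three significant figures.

sec 76.5° = 4.2837.
τ = 0.0920 × (560/489)⁴ × 4.2837 = 0.0920 × 1.7200 × 4.2837 = 0.6778.
T = exp(−0.6778) = 0.5077.

0.508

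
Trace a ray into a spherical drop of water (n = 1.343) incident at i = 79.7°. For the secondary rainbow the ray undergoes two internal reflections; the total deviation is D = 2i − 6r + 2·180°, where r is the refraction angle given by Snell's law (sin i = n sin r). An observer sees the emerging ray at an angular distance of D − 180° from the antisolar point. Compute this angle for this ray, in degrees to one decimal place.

sin r = sin 79.7° / 1.343 = 0.9839/1.343 = 0.7326; r = 47.11°.
D = 2·79.7° − 6·47.11° + 2·180° = 159.40° − 282.63° + 360° = 236.77°.
Angle from antisolar point = D − 180° = 56.77°.

56.8°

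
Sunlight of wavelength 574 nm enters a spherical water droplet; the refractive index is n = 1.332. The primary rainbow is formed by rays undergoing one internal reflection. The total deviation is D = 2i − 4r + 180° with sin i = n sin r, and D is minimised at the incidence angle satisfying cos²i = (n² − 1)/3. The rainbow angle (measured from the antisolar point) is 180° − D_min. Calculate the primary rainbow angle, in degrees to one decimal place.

42.2°

cos²i = (1.77422 − 1)/3 = 0.25807; i = arccos(0.50801) = 59.469°.
sin r = sin 59.469°/1.332 = 0.64666; r = 40.290°.
D_min = 2·59.469° − 4·40.290° + 180° = 137.776°.
Rainbow angle = 180° − D_min = 42.224°.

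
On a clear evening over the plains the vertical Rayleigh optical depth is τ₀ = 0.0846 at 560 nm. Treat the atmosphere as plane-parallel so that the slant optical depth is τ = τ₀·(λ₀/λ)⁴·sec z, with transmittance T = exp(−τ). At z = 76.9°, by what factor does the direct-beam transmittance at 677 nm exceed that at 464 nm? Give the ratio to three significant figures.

Airmass: sec 76.9° = 4.4121.
τ(677 nm) = 0.0846 × (560/677)⁴ × 4.4121 = 0.0846 × 0.4682 × 4.4121 = 0.1747.
τ(464 nm) = 0.0846 × (560/464)⁴ × 4.4121 = 0.0846 × 2.1217 × 4.4121 = 0.7919.
T(677)/T(464) = exp(τ_B − τ_A) = exp(0.6172) = 1.8537.

1.85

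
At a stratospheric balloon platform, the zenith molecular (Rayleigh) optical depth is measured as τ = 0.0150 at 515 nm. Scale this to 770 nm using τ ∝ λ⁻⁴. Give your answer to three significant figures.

τ(770 nm) = τ(515 nm) × (515/770)⁴ = 0.0150 × (0.6688)⁴ = 0.0150 × 0.2001 = 0.0030.

0.00300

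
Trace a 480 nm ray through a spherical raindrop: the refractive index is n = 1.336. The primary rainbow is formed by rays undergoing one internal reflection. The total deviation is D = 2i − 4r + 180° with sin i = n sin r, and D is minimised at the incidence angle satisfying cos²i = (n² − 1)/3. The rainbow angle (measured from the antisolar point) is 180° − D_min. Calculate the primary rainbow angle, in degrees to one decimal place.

41.6°

cos²i = (1.78490 − 1)/3 = 0.26163; i = arccos(0.51150) = 59.236°.
sin r = sin 59.236°/1.336 = 0.64318; r = 40.029°.
D_min = 2·59.236° − 4·40.029° + 180° = 138.356°.
Rainbow angle = 180° − D_min = 41.644°.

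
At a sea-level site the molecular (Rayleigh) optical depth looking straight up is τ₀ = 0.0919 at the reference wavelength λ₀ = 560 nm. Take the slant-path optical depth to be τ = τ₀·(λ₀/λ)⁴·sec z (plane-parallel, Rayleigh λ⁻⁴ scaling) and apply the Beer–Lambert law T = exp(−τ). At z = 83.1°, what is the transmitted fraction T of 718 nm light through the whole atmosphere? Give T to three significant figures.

sec 83.1° = 8.3238.
τ = 0.0919 × (560/718)⁴ × 8.3238 = 0.0919 × 0.3700 × 8.3238 = 0.2831.
T = exp(−0.2831) = 0.7535.

0.753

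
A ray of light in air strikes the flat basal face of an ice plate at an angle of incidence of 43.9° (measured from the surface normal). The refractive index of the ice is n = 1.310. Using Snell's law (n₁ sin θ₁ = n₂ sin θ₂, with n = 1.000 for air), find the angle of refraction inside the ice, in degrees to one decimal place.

Snell: sin θ_r = sin θ_i / n = sin 43.9° / 1.310 = 0.6934 / 1.310 = 0.5293.
θ_r = arcsin(0.5293) = 31.96°.

32.0°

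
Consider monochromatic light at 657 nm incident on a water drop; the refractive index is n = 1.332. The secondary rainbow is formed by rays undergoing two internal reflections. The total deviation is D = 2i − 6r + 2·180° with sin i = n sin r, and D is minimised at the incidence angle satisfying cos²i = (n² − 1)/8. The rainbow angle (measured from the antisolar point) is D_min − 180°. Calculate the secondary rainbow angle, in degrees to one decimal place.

cos²i = (1.77422 − 1)/8 = 0.09678; i = arccos(0.31109) = 71.875°.
sin r = sin 71.875°/1.332 = 0.71350; r = 45.520°.
D_min = 2·71.875° − 6·45.520° + 360° = 230.628°.
Rainbow angle = D_min − 180° = 50.628°.

50.6°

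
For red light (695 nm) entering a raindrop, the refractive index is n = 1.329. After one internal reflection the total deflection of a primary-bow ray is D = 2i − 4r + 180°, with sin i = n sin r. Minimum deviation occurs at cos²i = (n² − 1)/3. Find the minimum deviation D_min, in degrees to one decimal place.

cos²i = (1.76624 − 1)/3 = 0.25541; i = arccos(0.50538) = 59.643°.
sin r = sin 59.643°/1.329 = 0.64928; r = 40.487°.
D_min = 2·59.643° − 4·40.487° + 180° = 137.337°.

137.3°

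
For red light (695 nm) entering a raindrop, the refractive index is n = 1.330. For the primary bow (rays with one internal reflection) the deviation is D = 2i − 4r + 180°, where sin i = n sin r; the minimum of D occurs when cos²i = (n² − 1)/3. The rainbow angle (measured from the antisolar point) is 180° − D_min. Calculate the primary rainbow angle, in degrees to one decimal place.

42.5°

cos²i = (1.76890 − 1)/3 = 0.25630; i = arccos(0.50626) = 59.585°.
sin r = sin 59.585°/1.330 = 0.64841; r = 40.422°.
D_min = 2·59.585° − 4·40.422° + 180° = 137.484°.
Rainbow angle = 180° − D_min = 42.516°.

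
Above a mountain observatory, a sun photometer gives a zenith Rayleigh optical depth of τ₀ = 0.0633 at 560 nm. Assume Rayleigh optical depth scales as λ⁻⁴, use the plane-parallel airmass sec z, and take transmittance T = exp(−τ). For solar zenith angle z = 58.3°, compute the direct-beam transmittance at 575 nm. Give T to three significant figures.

0.897

sec 58.3° = 1.9031.
τ = 0.0633 × (560/575)⁴ × 1.9031 = 0.0633 × 0.8997 × 1.9031 = 0.1084.
T = exp(−0.1084) = 0.8973.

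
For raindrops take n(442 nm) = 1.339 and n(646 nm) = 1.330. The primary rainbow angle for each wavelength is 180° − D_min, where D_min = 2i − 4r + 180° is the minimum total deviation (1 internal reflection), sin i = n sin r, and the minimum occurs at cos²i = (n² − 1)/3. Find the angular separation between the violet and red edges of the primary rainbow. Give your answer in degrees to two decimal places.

At 442 nm (n = 1.339): cos²i = 0.26431 → i = 59.062°, r = 39.834°, D_min = 138.786°, rainbow angle = 41.214°.
At 646 nm (n = 1.330): cos²i = 0.25630 → i = 59.585°, r = 40.422°, D_min = 137.484°, rainbow angle = 42.516°.
Angular width = |41.214° − 42.516°| = 1.303°.

1.30°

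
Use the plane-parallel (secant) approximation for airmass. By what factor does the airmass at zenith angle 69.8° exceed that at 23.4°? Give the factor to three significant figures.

2.66

X(69.8°)/X(23.4°) = sec 69.8° / sec 23.4° = cos 23.4° / cos 69.8° = 0.9178/0.3453 = 2.6579.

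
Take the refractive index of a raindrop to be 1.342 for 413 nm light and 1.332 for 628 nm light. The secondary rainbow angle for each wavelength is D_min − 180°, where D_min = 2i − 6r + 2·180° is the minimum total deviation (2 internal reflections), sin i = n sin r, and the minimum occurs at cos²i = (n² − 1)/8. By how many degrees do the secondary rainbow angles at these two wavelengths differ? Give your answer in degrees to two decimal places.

At 413 nm (n = 1.342): cos²i = 0.10012 → i = 71.554°, r = 44.981°, D_min = 233.222°, rainbow angle = 53.222°.
At 628 nm (n = 1.332): cos²i = 0.09678 → i = 71.875°, r = 45.520°, D_min = 230.628°, rainbow angle = 50.628°.
Angular width = |53.222° − 50.628°| = 2.594°.

2.59°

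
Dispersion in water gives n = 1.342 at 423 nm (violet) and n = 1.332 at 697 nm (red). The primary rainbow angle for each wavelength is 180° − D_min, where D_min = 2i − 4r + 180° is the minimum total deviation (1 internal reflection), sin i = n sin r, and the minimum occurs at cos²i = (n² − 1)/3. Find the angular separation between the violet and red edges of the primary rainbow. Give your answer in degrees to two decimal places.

At 423 nm (n = 1.342): cos²i = 0.26699 → i = 58.888°, r = 39.641°, D_min = 139.213°, rainbow angle = 40.787°.
At 697 nm (n = 1.332): cos²i = 0.25807 → i = 59.469°, r = 40.290°, D_min = 137.776°, rainbow angle = 42.224°.
Angular width = |40.787° − 42.224°| = 1.437°.

1.44°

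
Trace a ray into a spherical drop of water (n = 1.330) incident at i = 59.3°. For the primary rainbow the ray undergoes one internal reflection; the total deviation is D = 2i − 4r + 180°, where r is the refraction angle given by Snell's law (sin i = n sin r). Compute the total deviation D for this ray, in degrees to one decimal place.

137.5°

sin r = sin 59.3° / 1.330 = 0.8599/1.330 = 0.6465; r = 40.28°.
D = 2·59.3° − 4·40.28° + 180° = 118.60° − 161.11° + 180° = 137.49°.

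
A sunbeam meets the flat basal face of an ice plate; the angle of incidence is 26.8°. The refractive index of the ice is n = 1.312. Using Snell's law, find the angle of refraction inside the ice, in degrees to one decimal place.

Snell: sin θ_r = sin θ_i / n = sin 26.8° / 1.312 = 0.4509 / 1.312 = 0.3437.
θ_r = arcsin(0.3437) = 20.10°.

20.1°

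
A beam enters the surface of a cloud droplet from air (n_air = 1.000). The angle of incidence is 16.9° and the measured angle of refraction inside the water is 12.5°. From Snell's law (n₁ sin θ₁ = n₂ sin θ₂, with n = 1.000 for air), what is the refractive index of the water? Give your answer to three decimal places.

n = sin θ_i / sin θ_r = sin 16.9° / sin 12.5° = 0.2907 / 0.2164 = 1.3431.

1.343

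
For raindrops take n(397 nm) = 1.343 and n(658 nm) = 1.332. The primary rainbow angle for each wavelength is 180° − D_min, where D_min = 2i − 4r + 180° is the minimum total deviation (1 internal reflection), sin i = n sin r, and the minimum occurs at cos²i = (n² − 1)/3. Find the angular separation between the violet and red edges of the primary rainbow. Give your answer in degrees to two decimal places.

1.58°

At 397 nm (n = 1.343): cos²i = 0.26788 → i = 58.830°, r = 39.577°, D_min = 139.354°, rainbow angle = 40.646°.
At 658 nm (n = 1.332): cos²i = 0.25807 → i = 59.469°, r = 40.290°, D_min = 137.776°, rainbow angle = 42.224°.
Angular width = |40.646° − 42.224°| = 1.578°.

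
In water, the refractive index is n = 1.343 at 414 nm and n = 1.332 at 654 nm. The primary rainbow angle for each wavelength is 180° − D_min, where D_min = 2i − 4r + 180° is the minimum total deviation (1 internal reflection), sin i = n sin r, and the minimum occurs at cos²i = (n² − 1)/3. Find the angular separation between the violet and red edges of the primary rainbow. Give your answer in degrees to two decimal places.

1.58°

At 414 nm (n = 1.343): cos²i = 0.26788 → i = 58.830°, r = 39.577°, D_min = 139.354°, rainbow angle = 40.646°.
At 654 nm (n = 1.332): cos²i = 0.25807 → i = 59.469°, r = 40.290°, D_min = 137.776°, rainbow angle = 42.224°.
Angular width = |40.646° − 42.224°| = 1.578°.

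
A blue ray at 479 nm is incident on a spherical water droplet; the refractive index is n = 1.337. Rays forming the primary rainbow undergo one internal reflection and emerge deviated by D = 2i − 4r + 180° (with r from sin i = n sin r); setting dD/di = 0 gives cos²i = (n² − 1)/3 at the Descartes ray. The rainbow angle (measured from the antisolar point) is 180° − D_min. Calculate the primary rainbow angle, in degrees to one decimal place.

cos²i = (1.78757 − 1)/3 = 0.26252; i = arccos(0.51237) = 59.178°.
sin r = sin 59.178°/1.337 = 0.64231; r = 39.964°.
D_min = 2·59.178° − 4·39.964° + 180° = 138.500°.
Rainbow angle = 180° − D_min = 41.500°.

41.5°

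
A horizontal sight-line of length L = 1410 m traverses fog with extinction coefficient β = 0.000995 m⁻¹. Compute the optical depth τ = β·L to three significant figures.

1.40

τ = β·L = 0.000995 × 1410 = 1.4029.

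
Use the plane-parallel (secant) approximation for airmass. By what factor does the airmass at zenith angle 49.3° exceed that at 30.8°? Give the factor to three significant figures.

X(49.3°)/X(30.8°) = sec 49.3° / sec 30.8° = cos 30.8° / cos 49.3° = 0.8590/0.6521 = 1.3172.

1.32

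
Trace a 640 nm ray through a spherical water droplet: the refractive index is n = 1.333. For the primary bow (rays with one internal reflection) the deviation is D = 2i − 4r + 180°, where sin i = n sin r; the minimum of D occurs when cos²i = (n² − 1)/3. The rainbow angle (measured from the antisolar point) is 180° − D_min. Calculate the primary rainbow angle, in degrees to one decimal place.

cos²i = (1.77689 − 1)/3 = 0.25896; i = arccos(0.50888) = 59.410°.
sin r = sin 59.410°/1.333 = 0.64579; r = 40.225°.
D_min = 2·59.410° − 4·40.225° + 180° = 137.922°.
Rainbow angle = 180° − D_min = 42.078°.

42.1°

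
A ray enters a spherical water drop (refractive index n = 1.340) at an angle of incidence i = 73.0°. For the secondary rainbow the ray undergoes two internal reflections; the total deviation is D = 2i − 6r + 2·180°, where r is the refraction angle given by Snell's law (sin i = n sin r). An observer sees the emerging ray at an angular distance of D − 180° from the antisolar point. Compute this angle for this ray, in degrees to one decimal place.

52.8°

sin r = sin 73.0° / 1.340 = 0.9563/1.340 = 0.7137; r = 45.53°.
D = 2·73.0° − 6·45.53° + 2·180° = 146.00° − 273.20° + 360° = 232.80°.
Angle from antisolar point = D − 180° = 52.80°.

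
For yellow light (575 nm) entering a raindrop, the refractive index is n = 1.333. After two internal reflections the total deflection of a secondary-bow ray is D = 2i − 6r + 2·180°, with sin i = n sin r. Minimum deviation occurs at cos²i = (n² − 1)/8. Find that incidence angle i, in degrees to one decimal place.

cos²i = (1.333² − 1)/8 = (1.77689 − 1)/8 = 0.09711.
cos i = 0.31163, so i = 71.843°.

71.8°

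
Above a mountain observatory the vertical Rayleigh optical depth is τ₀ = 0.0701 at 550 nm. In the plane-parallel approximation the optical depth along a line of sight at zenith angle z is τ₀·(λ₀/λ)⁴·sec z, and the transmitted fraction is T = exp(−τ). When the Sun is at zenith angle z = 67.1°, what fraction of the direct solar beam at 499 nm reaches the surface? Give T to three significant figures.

sec 67.1° = 2.5699.
τ = 0.0701 × (550/499)⁴ × 2.5699 = 0.0701 × 1.4759 × 2.5699 = 0.2659.
T = exp(−0.2659) = 0.7665.

0.767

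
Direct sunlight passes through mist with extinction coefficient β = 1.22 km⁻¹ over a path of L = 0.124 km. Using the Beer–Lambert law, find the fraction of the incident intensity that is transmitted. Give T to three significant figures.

0.860

τ = β·L = 1.22 × 0.124 = 0.1513.
T = exp(−0.1513) = 0.8596.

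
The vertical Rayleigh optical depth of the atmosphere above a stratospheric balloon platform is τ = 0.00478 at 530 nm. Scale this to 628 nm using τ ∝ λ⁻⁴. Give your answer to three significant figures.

τ(628 nm) = τ(530 nm) × (530/628)⁴ = 0.00478 × (0.8439)⁴ = 0.00478 × 0.5073 = 0.0024.

0.00242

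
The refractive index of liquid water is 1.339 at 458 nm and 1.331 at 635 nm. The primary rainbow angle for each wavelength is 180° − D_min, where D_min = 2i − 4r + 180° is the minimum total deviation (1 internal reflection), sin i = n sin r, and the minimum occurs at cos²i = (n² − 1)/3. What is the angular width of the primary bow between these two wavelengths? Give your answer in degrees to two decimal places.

1.16°

At 458 nm (n = 1.339): cos²i = 0.26431 → i = 59.062°, r = 39.834°, D_min = 138.786°, rainbow angle = 41.214°.
At 635 nm (n = 1.331): cos²i = 0.25719 → i = 59.527°, r = 40.356°, D_min = 137.630°, rainbow angle = 42.370°.
Angular width = |41.214° − 42.370°| = 1.156°.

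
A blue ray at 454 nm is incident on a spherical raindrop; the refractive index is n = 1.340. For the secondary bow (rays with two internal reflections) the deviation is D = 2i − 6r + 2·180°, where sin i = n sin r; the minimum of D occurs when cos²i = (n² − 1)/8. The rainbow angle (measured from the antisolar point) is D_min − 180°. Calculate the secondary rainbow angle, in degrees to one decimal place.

52.7°

cos²i = (1.79560 − 1)/8 = 0.09945; i = arccos(0.31536) = 71.618°.
sin r = sin 71.618°/1.340 = 0.70819; r = 45.088°.
D_min = 2·71.618° − 6·45.088° + 360° = 232.709°.
Rainbow angle = D_min − 180° = 52.709°.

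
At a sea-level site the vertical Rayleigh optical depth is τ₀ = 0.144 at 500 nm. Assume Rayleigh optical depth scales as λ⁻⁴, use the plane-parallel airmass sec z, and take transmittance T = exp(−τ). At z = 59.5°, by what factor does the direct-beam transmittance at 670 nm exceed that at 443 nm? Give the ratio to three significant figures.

Airmass: sec 59.5° = 1.9703.
τ(670 nm) = 0.144 × (500/670)⁴ × 1.9703 = 0.144 × 0.3102 × 1.9703 = 0.0880.
τ(443 nm) = 0.144 × (500/443)⁴ × 1.9703 = 0.144 × 1.6228 × 1.9703 = 0.4604.
T(670)/T(443) = exp(τ_B − τ_A) = exp(0.3724) = 1.4513.

1.45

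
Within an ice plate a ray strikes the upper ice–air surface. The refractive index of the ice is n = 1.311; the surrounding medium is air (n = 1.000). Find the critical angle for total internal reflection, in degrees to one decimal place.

49.7°

sin θ_c = n_air / n = 1.000 / 1.311 = 0.7628.
θ_c = arcsin(0.7628) = 49.71°.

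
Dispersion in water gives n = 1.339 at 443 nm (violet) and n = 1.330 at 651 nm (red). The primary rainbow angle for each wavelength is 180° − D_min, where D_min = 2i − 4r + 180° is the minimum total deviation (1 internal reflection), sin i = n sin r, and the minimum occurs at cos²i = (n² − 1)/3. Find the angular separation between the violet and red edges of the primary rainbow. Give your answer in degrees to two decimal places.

At 443 nm (n = 1.339): cos²i = 0.26431 → i = 59.062°, r = 39.834°, D_min = 138.786°, rainbow angle = 41.214°.
At 651 nm (n = 1.330): cos²i = 0.25630 → i = 59.585°, r = 40.422°, D_min = 137.484°, rainbow angle = 42.516°.
Angular width = |41.214° − 42.516°| = 1.303°.

1.30°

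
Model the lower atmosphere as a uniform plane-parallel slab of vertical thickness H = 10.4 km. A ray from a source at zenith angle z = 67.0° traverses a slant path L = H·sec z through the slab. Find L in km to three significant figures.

26.6 km

sec z = 1/cos 67.0° = 2.5593.
L = 10.4 × 2.5593 = 26.617 km.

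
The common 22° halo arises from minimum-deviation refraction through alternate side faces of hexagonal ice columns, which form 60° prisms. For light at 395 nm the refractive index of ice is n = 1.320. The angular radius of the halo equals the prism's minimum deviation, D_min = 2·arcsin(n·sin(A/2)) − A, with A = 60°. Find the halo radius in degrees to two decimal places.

22.60°

n·sin(A/2) = 1.320 × sin 30° = 1.320 × 0.5000 = 0.6600.
D_min = 2·arcsin(0.6600) − 60° = 2 × 41.300° − 60° = 22.600°.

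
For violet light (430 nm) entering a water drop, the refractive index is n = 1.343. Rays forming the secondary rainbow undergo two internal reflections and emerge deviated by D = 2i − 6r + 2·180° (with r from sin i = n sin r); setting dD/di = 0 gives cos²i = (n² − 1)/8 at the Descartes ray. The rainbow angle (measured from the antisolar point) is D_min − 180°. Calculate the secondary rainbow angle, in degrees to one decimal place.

53.5°

cos²i = (1.80365 − 1)/8 = 0.10046; i = arccos(0.31695) = 71.522°.
sin r = sin 71.522°/1.343 = 0.70621; r = 44.928°.
D_min = 2·71.522° − 6·44.928° + 360° = 233.478°.
Rainbow angle = D_min − 180° = 53.478°.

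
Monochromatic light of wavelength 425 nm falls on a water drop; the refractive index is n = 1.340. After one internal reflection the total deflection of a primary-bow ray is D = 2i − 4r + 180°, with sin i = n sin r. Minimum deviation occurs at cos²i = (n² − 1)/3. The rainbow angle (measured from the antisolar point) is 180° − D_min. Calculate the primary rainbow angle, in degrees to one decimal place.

cos²i = (1.79560 − 1)/3 = 0.26520; i = arccos(0.51498) = 59.004°.
sin r = sin 59.004°/1.340 = 0.63971; r = 39.770°.
D_min = 2·59.004° − 4·39.770° + 180° = 138.929°.
Rainbow angle = 180° − D_min = 41.071°.

41.1°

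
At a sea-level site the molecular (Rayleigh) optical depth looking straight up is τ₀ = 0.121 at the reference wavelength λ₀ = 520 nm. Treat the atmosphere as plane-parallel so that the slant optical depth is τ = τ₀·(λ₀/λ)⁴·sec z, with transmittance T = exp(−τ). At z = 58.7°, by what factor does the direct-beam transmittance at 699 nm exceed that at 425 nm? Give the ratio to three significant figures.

Airmass: sec 58.7° = 1.9249.
τ(699 nm) = 0.121 × (520/699)⁴ × 1.9249 = 0.121 × 0.3063 × 1.9249 = 0.0713.
τ(425 nm) = 0.121 × (520/425)⁴ × 1.9249 = 0.121 × 2.2411 × 1.9249 = 0.5220.
T(699)/T(425) = exp(τ_B − τ_A) = exp(0.4506) = 1.5693.

1.57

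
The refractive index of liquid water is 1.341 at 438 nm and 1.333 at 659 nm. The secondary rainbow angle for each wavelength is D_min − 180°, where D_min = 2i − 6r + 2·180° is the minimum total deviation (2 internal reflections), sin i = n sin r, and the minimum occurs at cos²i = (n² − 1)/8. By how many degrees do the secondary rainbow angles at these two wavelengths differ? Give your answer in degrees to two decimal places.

At 438 nm (n = 1.341): cos²i = 0.09979 → i = 71.586°, r = 45.034°, D_min = 232.966°, rainbow angle = 52.966°.
At 659 nm (n = 1.333): cos²i = 0.09711 → i = 71.843°, r = 45.466°, D_min = 230.891°, rainbow angle = 50.891°.
Angular width = |52.966° − 50.891°| = 2.075°.

2.08°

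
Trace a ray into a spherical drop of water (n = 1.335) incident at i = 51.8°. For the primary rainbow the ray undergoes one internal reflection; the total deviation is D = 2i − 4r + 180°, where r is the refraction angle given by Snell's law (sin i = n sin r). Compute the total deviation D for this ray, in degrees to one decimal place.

sin r = sin 51.8° / 1.335 = 0.7859/1.335 = 0.5887; r = 36.06°.
D = 2·51.8° − 4·36.06° + 180° = 103.60° − 144.25° + 180° = 139.35°.

139.4°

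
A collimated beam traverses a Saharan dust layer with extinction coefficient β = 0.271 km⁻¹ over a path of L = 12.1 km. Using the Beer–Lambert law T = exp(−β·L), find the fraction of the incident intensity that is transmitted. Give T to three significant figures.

τ = β·L = 0.271 × 12.1 = 3.2791.
T = exp(−3.2791) = 0.0377.

0.0377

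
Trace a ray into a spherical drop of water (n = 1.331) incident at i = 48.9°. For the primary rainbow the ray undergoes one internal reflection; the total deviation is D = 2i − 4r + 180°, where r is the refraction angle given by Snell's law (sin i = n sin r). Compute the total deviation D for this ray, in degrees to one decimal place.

139.9°

sin r = sin 48.9° / 1.331 = 0.7536/1.331 = 0.5662; r = 34.48°.
D = 2·48.9° − 4·34.48° + 180° = 97.80° − 137.93° + 180° = 139.87°.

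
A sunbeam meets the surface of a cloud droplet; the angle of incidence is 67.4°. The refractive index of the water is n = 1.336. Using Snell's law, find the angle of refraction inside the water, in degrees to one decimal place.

43.7°

Snell: sin θ_r = sin θ_i / n = sin 67.4° / 1.336 = 0.9232 / 1.336 = 0.6910.
θ_r = arcsin(0.6910) = 43.71°.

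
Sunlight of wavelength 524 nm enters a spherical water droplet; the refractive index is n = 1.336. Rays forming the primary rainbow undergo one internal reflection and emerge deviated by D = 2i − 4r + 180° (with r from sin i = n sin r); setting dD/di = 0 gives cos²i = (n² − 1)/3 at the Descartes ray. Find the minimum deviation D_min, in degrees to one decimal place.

cos²i = (1.78490 − 1)/3 = 0.26163; i = arccos(0.51150) = 59.236°.
sin r = sin 59.236°/1.336 = 0.64318; r = 40.029°.
D_min = 2·59.236° − 4·40.029° + 180° = 138.356°.

138.4°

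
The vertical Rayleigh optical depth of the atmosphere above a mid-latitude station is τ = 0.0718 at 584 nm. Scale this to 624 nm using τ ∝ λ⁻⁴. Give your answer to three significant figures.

τ(624 nm) = τ(584 nm) × (584/624)⁴ = 0.0718 × (0.9359)⁴ = 0.0718 × 0.7672 = 0.0551.

0.0551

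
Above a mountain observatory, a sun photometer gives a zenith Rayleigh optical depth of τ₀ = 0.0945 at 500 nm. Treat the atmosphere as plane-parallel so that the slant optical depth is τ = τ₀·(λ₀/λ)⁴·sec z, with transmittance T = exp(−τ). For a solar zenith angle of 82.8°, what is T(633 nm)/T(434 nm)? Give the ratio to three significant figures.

Airmass: sec 82.8° = 7.9787.
τ(633 nm) = 0.0945 × (500/633)⁴ × 7.9787 = 0.0945 × 0.3893 × 7.9787 = 0.2935.
τ(434 nm) = 0.0945 × (500/434)⁴ × 7.9787 = 0.0945 × 1.7617 × 7.9787 = 1.3283.
T(633)/T(434) = exp(τ_B − τ_A) = exp(1.0348) = 2.8144.

2.81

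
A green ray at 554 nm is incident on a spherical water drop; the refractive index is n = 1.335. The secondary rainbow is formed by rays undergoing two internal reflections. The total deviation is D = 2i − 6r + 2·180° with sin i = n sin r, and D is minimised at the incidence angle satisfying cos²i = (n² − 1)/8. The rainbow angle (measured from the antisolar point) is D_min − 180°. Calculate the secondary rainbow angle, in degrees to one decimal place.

cos²i = (1.78222 − 1)/8 = 0.09778; i = arccos(0.31269) = 71.778°.
sin r = sin 71.778°/1.335 = 0.71150; r = 45.357°.
D_min = 2·71.778° − 6·45.357° + 360° = 231.414°.
Rainbow angle = D_min − 180° = 51.414°.

51.4°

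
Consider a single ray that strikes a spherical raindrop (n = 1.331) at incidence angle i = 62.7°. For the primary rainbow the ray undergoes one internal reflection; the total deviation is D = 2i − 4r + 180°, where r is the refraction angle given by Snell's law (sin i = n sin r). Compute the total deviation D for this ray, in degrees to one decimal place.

137.9°

sin r = sin 62.7° / 1.331 = 0.8886/1.331 = 0.6676; r = 41.88°.
D = 2·62.7° − 4·41.88° + 180° = 125.40° − 167.54° + 180° = 137.86°.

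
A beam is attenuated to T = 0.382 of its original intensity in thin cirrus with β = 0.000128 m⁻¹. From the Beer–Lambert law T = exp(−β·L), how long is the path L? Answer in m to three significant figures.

7520 m

Beer–Lambert: T = exp(−βL) ⇒ L = −ln(T)/β = −ln(0.382)/0.000128 = 0.9623/0.000128 = 7518 m.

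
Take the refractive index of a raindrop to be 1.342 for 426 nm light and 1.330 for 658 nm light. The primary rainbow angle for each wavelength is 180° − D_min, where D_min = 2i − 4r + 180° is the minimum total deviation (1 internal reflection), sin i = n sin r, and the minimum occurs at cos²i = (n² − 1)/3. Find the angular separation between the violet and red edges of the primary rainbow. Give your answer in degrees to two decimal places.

At 426 nm (n = 1.342): cos²i = 0.26699 → i = 58.888°, r = 39.641°, D_min = 139.213°, rainbow angle = 40.787°.
At 658 nm (n = 1.330): cos²i = 0.25630 → i = 59.585°, r = 40.422°, D_min = 137.484°, rainbow angle = 42.516°.
Angular width = |40.787° − 42.516°| = 1.729°.

1.73°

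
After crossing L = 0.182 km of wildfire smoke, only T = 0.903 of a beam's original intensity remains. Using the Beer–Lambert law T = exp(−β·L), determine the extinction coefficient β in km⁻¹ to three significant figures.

0.561 km⁻¹

Beer–Lambert: T = exp(−βL) ⇒ β = −ln(T)/L = −ln(0.903)/0.182 = 0.1020/0.182 = 0.5606 km⁻¹.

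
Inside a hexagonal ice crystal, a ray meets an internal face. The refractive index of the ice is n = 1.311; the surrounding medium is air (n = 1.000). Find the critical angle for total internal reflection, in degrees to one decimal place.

sin θ_c = n_air / n = 1.000 / 1.311 = 0.7628.
θ_c = arcsin(0.7628) = 49.71°.

49.7°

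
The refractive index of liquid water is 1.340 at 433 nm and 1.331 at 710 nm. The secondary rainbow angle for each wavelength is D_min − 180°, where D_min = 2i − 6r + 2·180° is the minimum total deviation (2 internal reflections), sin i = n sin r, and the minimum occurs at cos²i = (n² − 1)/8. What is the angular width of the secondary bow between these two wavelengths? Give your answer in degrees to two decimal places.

2.34°

At 433 nm (n = 1.340): cos²i = 0.09945 → i = 71.618°, r = 45.088°, D_min = 232.709°, rainbow angle = 52.709°.
At 710 nm (n = 1.331): cos²i = 0.09645 → i = 71.907°, r = 45.575°, D_min = 230.365°, rainbow angle = 50.365°.
Angular width = |52.709° − 50.365°| = 2.344°.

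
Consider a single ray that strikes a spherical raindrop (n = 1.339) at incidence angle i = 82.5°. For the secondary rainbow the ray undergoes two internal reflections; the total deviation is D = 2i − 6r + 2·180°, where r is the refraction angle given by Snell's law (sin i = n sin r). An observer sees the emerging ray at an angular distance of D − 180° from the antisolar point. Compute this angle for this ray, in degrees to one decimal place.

sin r = sin 82.5° / 1.339 = 0.9914/1.339 = 0.7404; r = 47.77°.
D = 2·82.5° − 6·47.77° + 2·180° = 165.00° − 286.61° + 360° = 238.39°.
Angle from antisolar point = D − 180° = 58.39°.

58.4°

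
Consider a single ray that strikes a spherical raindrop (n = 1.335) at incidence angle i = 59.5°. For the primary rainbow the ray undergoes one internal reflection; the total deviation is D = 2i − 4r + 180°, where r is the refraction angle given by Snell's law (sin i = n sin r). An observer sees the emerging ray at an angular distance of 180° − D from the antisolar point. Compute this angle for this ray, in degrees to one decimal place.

sin r = sin 59.5° / 1.335 = 0.8616/1.335 = 0.6454; r = 40.20°.
D = 2·59.5° − 4·40.20° + 180° = 119.00° − 160.79° + 180° = 138.21°.
Angle from antisolar point = 180° − D = 41.79°.

41.8°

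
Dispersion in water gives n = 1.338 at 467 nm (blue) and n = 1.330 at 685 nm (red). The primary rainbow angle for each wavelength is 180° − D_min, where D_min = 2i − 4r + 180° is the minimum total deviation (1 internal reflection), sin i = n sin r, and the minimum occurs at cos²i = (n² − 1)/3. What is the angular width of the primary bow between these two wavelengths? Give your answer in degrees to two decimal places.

At 467 nm (n = 1.338): cos²i = 0.26341 → i = 59.120°, r = 39.899°, D_min = 138.643°, rainbow angle = 41.357°.
At 685 nm (n = 1.330): cos²i = 0.25630 → i = 59.585°, r = 40.422°, D_min = 137.484°, rainbow angle = 42.516°.
Angular width = |41.357° − 42.516°| = 1.160°.

1.16°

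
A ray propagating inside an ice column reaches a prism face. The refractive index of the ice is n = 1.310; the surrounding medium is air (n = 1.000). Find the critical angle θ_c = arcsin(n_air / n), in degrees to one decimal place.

49.8°

sin θ_c = n_air / n = 1.000 / 1.310 = 0.7634.
θ_c = arcsin(0.7634) = 49.76°.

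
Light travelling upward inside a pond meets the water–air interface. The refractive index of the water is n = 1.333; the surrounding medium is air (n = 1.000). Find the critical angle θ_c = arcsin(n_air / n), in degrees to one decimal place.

sin θ_c = n_air / n = 1.000 / 1.333 = 0.7502.
θ_c = arcsin(0.7502) = 48.61°.

48.6°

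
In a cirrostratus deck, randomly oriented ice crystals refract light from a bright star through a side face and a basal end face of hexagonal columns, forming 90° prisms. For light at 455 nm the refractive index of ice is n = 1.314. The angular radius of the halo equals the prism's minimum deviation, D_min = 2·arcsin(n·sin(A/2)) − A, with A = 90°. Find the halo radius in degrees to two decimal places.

n·sin(A/2) = 1.314 × sin 45° = 1.314 × 0.7071 = 0.9291.
D_min = 2·arcsin(0.9291) − 90° = 2 × 68.301° − 90° = 46.602°.

46.60°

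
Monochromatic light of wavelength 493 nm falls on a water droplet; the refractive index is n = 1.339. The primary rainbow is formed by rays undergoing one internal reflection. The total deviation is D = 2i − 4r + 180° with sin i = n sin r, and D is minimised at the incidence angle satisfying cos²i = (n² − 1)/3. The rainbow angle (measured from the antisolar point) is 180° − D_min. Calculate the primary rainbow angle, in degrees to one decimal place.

cos²i = (1.79292 − 1)/3 = 0.26431; i = arccos(0.51411) = 59.062°.
sin r = sin 59.062°/1.339 = 0.64057; r = 39.834°.
D_min = 2·59.062° − 4·39.834° + 180° = 138.786°.
Rainbow angle = 180° − D_min = 41.214°.

41.2°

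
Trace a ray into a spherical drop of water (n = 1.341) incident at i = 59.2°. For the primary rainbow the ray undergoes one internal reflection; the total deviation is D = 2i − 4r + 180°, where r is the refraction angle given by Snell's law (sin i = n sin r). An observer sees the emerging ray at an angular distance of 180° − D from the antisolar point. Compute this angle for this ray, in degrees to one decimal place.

40.9°

sin r = sin 59.2° / 1.341 = 0.8590/1.341 = 0.6405; r = 39.83°.
D = 2·59.2° − 4·39.83° + 180° = 118.40° − 159.33° + 180° = 139.07°.
Angle from antisolar point = 180° − D = 40.93°.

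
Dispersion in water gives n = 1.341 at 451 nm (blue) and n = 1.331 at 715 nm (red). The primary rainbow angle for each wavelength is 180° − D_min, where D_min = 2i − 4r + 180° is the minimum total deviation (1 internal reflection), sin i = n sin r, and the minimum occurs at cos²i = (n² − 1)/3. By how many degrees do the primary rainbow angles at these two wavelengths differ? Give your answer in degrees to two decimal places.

At 451 nm (n = 1.341): cos²i = 0.26609 → i = 58.946°, r = 39.705°, D_min = 139.071°, rainbow angle = 40.929°.
At 715 nm (n = 1.331): cos²i = 0.25719 → i = 59.527°, r = 40.356°, D_min = 137.630°, rainbow angle = 42.370°.
Angular width = |40.929° − 42.370°| = 1.441°.

1.44°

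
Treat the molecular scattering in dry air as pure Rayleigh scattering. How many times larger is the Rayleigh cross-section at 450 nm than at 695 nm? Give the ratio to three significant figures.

Rayleigh scattering ∝ λ⁻⁴, so the ratio of coefficients is the inverse fourth power of the wavelength ratio.
σ(450)/σ(695) = (695/450)⁴ = (1.5444)⁴ = 5.69.

5.69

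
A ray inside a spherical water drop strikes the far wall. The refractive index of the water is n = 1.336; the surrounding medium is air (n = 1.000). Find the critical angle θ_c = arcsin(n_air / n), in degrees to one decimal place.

48.5°

sin θ_c = n_air / n = 1.000 / 1.336 = 0.7485.
θ_c = arcsin(0.7485) = 48.46°.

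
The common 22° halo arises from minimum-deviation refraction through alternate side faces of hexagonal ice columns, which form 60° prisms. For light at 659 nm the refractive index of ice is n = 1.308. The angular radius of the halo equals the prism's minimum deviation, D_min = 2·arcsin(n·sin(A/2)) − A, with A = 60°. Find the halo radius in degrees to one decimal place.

21.7°

n·sin(A/2) = 1.308 × sin 30° = 1.308 × 0.5000 = 0.6540.
D_min = 2·arcsin(0.6540) − 60° = 2 × 40.844° − 60° = 21.688°.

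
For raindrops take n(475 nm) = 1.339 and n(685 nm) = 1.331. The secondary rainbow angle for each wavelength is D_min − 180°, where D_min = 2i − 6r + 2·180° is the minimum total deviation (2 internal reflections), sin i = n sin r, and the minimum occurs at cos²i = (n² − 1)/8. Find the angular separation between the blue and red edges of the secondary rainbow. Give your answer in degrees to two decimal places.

At 475 nm (n = 1.339): cos²i = 0.09912 → i = 71.650°, r = 45.141°, D_min = 232.451°, rainbow angle = 52.451°.
At 685 nm (n = 1.331): cos²i = 0.09645 → i = 71.907°, r = 45.575°, D_min = 230.365°, rainbow angle = 50.365°.
Angular width = |52.451° − 50.365°| = 2.086°.

2.09°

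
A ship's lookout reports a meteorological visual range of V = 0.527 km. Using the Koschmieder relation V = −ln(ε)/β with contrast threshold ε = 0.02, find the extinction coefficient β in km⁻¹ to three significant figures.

7.42 km⁻¹

β = −ln(0.02) / V = 3.912 / 0.527 = 7.4232 km⁻¹.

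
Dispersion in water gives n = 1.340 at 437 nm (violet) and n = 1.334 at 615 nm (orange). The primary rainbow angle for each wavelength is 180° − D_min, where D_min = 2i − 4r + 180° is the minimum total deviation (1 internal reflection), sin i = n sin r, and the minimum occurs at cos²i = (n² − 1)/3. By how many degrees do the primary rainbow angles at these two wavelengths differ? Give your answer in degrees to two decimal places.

0.86°

At 437 nm (n = 1.340): cos²i = 0.26520 → i = 59.004°, r = 39.770°, D_min = 138.929°, rainbow angle = 41.071°.
At 615 nm (n = 1.334): cos²i = 0.25985 → i = 59.352°, r = 40.159°, D_min = 138.067°, rainbow angle = 41.933°.
Angular width = |41.071° − 41.933°| = 0.862°.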